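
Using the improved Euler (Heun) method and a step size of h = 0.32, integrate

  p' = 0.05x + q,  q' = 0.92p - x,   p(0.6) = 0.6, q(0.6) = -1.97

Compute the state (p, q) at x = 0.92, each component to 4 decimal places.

Heun on (p,q): k1 = f(x_n, state_n); k2 = f(x_n + h, state_n + h·k1); state_{n+1} = state_n + (h/2)·(k1 + k2).
0.600000: (0.600000, -1.970000)
  k1 = (-1.940000, -0.048000)
  predictor → (-0.020800, -1.985360)
  k2 = (-1.939360, -0.939136)
  → (-0.020698, -2.127942)
(p(0.92), q(0.92)) ≈ (-0.0207, -2.1279)

-0.0207, -2.1279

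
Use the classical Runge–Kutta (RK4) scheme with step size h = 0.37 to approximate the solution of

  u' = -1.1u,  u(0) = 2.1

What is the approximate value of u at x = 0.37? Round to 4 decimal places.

RK4: k1 = f(x_n, u_n); k2 = f(x_n + h/2, u_n + (h/2)·k1); k3 = f(x_n + h/2, u_n + (h/2)·k2); k4 = f(x_n + h, u_n + h·k3); u_{n+1} = u_n + (h/6)·(k1 + 2k2 + 2k3 + k4).
x=0.000000, u=2.100000:
  k1 = f(0.000000, 2.100000) = -2.310000
  k2 = f(0.185000, 1.672650) = -1.839915
  k3 = f(0.185000, 1.759616) = -1.935577
  k4 = f(0.370000, 1.383836) = -1.522220
  u ← 2.100000 + (0.37/6)·(k1 + 2k2 + 2k3 + k4) = 1.398036
u(0.37) ≈ 1.3980

1.3980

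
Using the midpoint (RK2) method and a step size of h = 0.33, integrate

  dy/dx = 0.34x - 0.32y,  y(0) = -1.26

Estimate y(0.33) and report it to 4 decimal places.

Midpoint: k1 = f(x_n, y_n); k2 = f(x_n + h/2, y_n + (h/2)·k1); y_{n+1} = y_n + h·k2.
x=0.000000, y=-1.260000:
  k1 = f(0.000000, -1.260000) = 0.403200
  k2 = f(0.165000, -1.193472) = 0.438011
  y ← -1.260000 + 0.33·0.438011 = -1.115456
y(0.33) ≈ -1.1155

-1.1155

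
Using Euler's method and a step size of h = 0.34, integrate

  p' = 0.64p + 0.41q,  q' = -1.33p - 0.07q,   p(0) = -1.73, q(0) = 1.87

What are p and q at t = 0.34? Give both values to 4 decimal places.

Euler on (p,q): p_{n+1} = p_n + h·p', q_{n+1} = q_n + h·q'.
0.000000: (-1.730000, 1.870000); f=(-0.340500, 2.170000) → (-1.845770, 2.607800)
(p(0.34), q(0.34)) ≈ (-1.8458, 2.6078)

-1.8458, 2.6078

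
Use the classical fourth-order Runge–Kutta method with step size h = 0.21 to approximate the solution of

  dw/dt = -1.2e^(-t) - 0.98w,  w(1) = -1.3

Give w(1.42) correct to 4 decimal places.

-0.9837

RK4: k1 = f(t_n, w_n); k2 = f(t_n + h/2, w_n + (h/2)·k1); k3 = f(t_n + h/2, w_n + (h/2)·k2); k4 = f(t_n + h, w_n + h·k3); w_{n+1} = w_n + (h/6)·(k1 + 2k2 + 2k3 + k4).
t=1.000000, w=-1.300000:
  k1 = f(1.000000, -1.300000) = 0.832545
  k2 = f(1.105000, -1.212583) = 0.790878
  k3 = f(1.105000, -1.216958) = 0.795166
  k4 = f(1.210000, -1.133015) = 0.752518
  w ← -1.300000 + (0.21/6)·(k1 + 2k2 + 2k3 + k4) = -1.133500
t=1.210000, w=-1.133500:
  k1 = f(1.210000, -1.133500) = 0.752993
  k2 = f(1.315000, -1.054435) = 0.711178
  k3 = f(1.315000, -1.058826) = 0.715480
  k4 = f(1.420000, -0.983249) = 0.673527
  w ← -1.133500 + (0.21/6)·(k1 + 2k2 + 2k3 + k4) = -0.983705
w(1.42) ≈ -0.9837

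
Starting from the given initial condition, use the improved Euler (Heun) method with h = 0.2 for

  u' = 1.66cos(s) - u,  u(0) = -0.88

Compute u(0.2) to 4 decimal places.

Heun: k1 = f(s_n, u_n); k2 = f(s_n + h, u_n + h·k1); u_{n+1} = u_n + (h/2)·(k1 + k2).
s=0.000000, u=-0.880000:
  k1 = f(0.000000, -0.880000) = 2.540000
  k2 = f(0.200000, -0.372000) = 1.998911
  u ← -0.880000 + (0.2/2)·(2.540000 + 1.998911) = -0.426109
u(0.2) ≈ -0.4261

-0.4261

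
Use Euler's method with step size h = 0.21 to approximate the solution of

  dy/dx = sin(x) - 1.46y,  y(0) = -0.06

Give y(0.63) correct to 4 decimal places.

0.0960

Euler: y_{n+1} = y_n + h·f(x_n, y_n).
x=0.000000, y=-0.060000: f=0.087600 → y ← -0.060000 + 0.21·0.087600 = -0.041604
x=0.210000, y=-0.041604: f=0.269202 → y ← -0.041604 + 0.21·0.269202 = 0.014928
x=0.420000, y=0.014928: f=0.385965 → y ← 0.014928 + 0.21·0.385965 = 0.095981
y(0.63) ≈ 0.0960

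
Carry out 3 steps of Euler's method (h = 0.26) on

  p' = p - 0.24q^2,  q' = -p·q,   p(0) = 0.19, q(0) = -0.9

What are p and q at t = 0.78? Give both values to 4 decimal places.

Euler on (p,q): p_{n+1} = p_n + h·p', q_{n+1} = q_n + h·q'.
0.000000: (0.190000, -0.900000); f=(-0.004400, 0.171000) → (0.188856, -0.855540)
0.260000: (0.188856, -0.855540); f=(0.013188, 0.161574) → (0.192285, -0.813531)
0.520000: (0.192285, -0.813531); f=(0.033445, 0.156430) → (0.200981, -0.772859)
(p(0.78), q(0.78)) ≈ (0.2010, -0.7729)

0.2010, -0.7729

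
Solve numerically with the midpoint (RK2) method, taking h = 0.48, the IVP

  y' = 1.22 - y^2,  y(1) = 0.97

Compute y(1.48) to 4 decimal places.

Midpoint: k1 = f(x_n, y_n); k2 = f(x_n + h/2, y_n + (h/2)·k1); y_{n+1} = y_n + h·k2.
x=1.000000, y=0.970000:
  k1 = f(1.000000, 0.970000) = 0.279100
  k2 = f(1.240000, 1.036984) = 0.144664
  y ← 0.970000 + 0.48·0.144664 = 1.039439
y(1.48) ≈ 1.0394

1.0394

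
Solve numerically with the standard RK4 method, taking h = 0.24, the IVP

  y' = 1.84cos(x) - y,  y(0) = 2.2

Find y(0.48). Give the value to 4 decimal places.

2.0329

RK4: k1 = f(x_n, y_n); k2 = f(x_n + h/2, y_n + (h/2)·k1); k3 = f(x_n + h/2, y_n + (h/2)·k2); k4 = f(x_n + h, y_n + h·k3); y_{n+1} = y_n + (h/6)·(k1 + 2k2 + 2k3 + k4).
x=0.000000, y=2.200000:
  k1 = f(0.000000, 2.200000) = -0.360000
  k2 = f(0.120000, 2.156800) = -0.330032
  k3 = f(0.120000, 2.160396) = -0.333628
  k4 = f(0.240000, 2.119929) = -0.332667
  y ← 2.200000 + (0.24/6)·(k1 + 2k2 + 2k3 + k4) = 2.119200
x=0.240000, y=2.119200:
  k1 = f(0.240000, 2.119200) = -0.331939
  k2 = f(0.360000, 2.079368) = -0.357318
  k3 = f(0.360000, 2.076322) = -0.354272
  k4 = f(0.480000, 2.034175) = -0.402104
  y ← 2.119200 + (0.24/6)·(k1 + 2k2 + 2k3 + k4) = 2.032912
y(0.48) ≈ 2.0329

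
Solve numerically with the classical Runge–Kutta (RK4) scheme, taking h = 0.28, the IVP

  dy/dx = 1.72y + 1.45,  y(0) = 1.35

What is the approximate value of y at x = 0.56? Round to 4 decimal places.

RK4: k1 = f(x_n, y_n); k2 = f(x_n + h/2, y_n + (h/2)·k1); k3 = f(x_n + h/2, y_n + (h/2)·k2); k4 = f(x_n + h, y_n + h·k3); y_{n+1} = y_n + (h/6)·(k1 + 2k2 + 2k3 + k4).
x=0.000000, y=1.350000:
  k1 = f(0.000000, 1.350000) = 3.772000
  k2 = f(0.140000, 1.878080) = 4.680298
  k3 = f(0.140000, 2.005242) = 4.899016
  k4 = f(0.280000, 2.721724) = 6.131366
  y ← 1.350000 + (0.28/6)·(k1 + 2k2 + 2k3 + k4) = 2.706226
x=0.280000, y=2.706226:
  k1 = f(0.280000, 2.706226) = 6.104709
  k2 = f(0.420000, 3.560886) = 7.574723
  k3 = f(0.420000, 3.766688) = 7.928703
  k4 = f(0.560000, 4.926263) = 9.923172
  y ← 2.706226 + (0.28/6)·(k1 + 2k2 + 2k3 + k4) = 4.901181
y(0.56) ≈ 4.9012

4.9012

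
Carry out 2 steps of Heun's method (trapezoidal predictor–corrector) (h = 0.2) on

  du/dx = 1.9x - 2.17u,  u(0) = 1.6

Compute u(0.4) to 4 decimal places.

Heun: k1 = f(x_n, u_n); k2 = f(x_n + h, u_n + h·k1); u_{n+1} = u_n + (h/2)·(k1 + k2).
x=0.000000, u=1.600000:
  k1 = f(0.000000, 1.600000) = -3.472000
  k2 = f(0.200000, 0.905600) = -1.585152
  u ← 1.600000 + (0.2/2)·(-3.472000 + (-1.585152)) = 1.094285
x=0.200000, u=1.094285:
  k1 = f(0.200000, 1.094285) = -1.994598
  k2 = f(0.400000, 0.695365) = -0.748942
  u ← 1.094285 + (0.2/2)·(-1.994598 + (-0.748942)) = 0.819931
u(0.4) ≈ 0.8199

0.8199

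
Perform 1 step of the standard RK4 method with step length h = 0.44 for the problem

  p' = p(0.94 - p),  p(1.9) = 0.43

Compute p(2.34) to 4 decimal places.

0.5268

RK4: k1 = f(x_n, p_n); k2 = f(x_n + h/2, p_n + (h/2)·k1); k3 = f(x_n + h/2, p_n + (h/2)·k2); k4 = f(x_n + h, p_n + h·k3); p_{n+1} = p_n + (h/6)·(k1 + 2k2 + 2k3 + k4).
x=1.900000, p=0.430000:
  k1 = f(1.900000, 0.430000) = 0.219300
  k2 = f(2.120000, 0.478246) = 0.220832
  k3 = f(2.120000, 0.478583) = 0.220826
  k4 = f(2.340000, 0.527164) = 0.217632
  p ← 0.430000 + (0.44/6)·(k1 + 2k2 + 2k3 + k4) = 0.526818
p(2.34) ≈ 0.5268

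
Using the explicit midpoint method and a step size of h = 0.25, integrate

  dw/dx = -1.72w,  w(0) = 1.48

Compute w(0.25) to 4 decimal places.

Midpoint: k1 = f(x_n, w_n); k2 = f(x_n + h/2, w_n + (h/2)·k1); w_{n+1} = w_n + h·k2.
x=0.000000, w=1.480000:
  k1 = f(0.000000, 1.480000) = -2.545600
  k2 = f(0.125000, 1.161800) = -1.998296
  w ← 1.480000 + 0.25·(-1.998296) = 0.980426
w(0.25) ≈ 0.9804

0.9804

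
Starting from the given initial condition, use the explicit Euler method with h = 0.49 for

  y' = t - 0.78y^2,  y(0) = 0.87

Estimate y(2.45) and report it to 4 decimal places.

1.6142

Euler: y_{n+1} = y_n + h·f(t_n, y_n).
t=0.000000, y=0.870000: f=-0.590382 → y ← 0.870000 + 0.49·(-0.590382) = 0.580713
t=0.490000, y=0.580713: f=0.226963 → y ← 0.580713 + 0.49·0.226963 = 0.691925
t=0.980000, y=0.691925: f=0.606568 → y ← 0.691925 + 0.49·0.606568 = 0.989143
t=1.470000, y=0.989143: f=0.706846 → y ← 0.989143 + 0.49·0.706846 = 1.335497
t=1.960000, y=1.335497: f=0.568829 → y ← 1.335497 + 0.49·0.568829 = 1.614223
y(2.45) ≈ 1.6142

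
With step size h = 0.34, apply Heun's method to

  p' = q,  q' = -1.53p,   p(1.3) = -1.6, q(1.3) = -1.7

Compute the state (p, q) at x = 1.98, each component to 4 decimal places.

Heun on (p,q): k1 = f(x_n, state_n); k2 = f(x_n + h, state_n + h·k1); state_{n+1} = state_n + (h/2)·(k1 + k2).
1.300000: (-1.600000, -1.700000)
  k1 = (-1.700000, 2.448000)
  predictor → (-2.178000, -0.867680)
  k2 = (-0.867680, 3.332340)
  → (-2.036506, -0.717342)
1.640000: (-2.036506, -0.717342)
  k1 = (-0.717342, 3.115854)
  predictor → (-2.280402, 0.342048)
  k2 = (0.342048, 3.489015)
  → (-2.100306, 0.405485)
(p(1.98), q(1.98)) ≈ (-2.1003, 0.4055)

-2.1003, 0.4055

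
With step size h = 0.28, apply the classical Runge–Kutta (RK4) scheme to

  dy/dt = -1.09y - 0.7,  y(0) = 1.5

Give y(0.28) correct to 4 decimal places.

RK4: k1 = f(t_n, y_n); k2 = f(t_n + h/2, y_n + (h/2)·k1); k3 = f(t_n + h/2, y_n + (h/2)·k2); k4 = f(t_n + h, y_n + h·k3); y_{n+1} = y_n + (h/6)·(k1 + 2k2 + 2k3 + k4).
t=0.000000, y=1.500000:
  k1 = f(0.000000, 1.500000) = -2.335000
  k2 = f(0.140000, 1.173100) = -1.978679
  k3 = f(0.140000, 1.222985) = -2.033054
  k4 = f(0.280000, 0.930745) = -1.714512
  y ← 1.500000 + (0.28/6)·(k1 + 2k2 + 2k3 + k4) = 0.936594
y(0.28) ≈ 0.9366

0.9366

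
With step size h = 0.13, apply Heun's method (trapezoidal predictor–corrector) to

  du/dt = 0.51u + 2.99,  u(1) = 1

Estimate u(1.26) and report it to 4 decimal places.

1.9724

Heun: k1 = f(t_n, u_n); k2 = f(t_n + h, u_n + h·k1); u_{n+1} = u_n + (h/2)·(k1 + k2).
t=1.000000, u=1.000000:
  k1 = f(1.000000, 1.000000) = 3.500000
  k2 = f(1.130000, 1.455000) = 3.732050
  u ← 1.000000 + (0.13/2)·(3.500000 + 3.732050) = 1.470083
t=1.130000, u=1.470083:
  k1 = f(1.130000, 1.470083) = 3.739742
  k2 = f(1.260000, 1.956250) = 3.987687
  u ← 1.470083 + (0.13/2)·(3.739742 + 3.987687) = 1.972366
u(1.26) ≈ 1.9724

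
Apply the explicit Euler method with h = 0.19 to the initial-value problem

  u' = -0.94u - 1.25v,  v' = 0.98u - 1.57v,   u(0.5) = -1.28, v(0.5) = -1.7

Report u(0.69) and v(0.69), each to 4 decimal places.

Euler on (u,v): u_{n+1} = u_n + h·u', v_{n+1} = v_n + h·v'.
0.500000: (-1.280000, -1.700000); f=(3.328200, 1.414600) → (-0.647642, -1.431226)
(u(0.69), v(0.69)) ≈ (-0.6476, -1.4312)

-0.6476, -1.4312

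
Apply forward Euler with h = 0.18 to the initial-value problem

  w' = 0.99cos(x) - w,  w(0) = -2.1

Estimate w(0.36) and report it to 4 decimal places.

-1.0906

Euler: w_{n+1} = w_n + h·f(x_n, w_n).
x=0.000000, w=-2.100000: f=3.090000 → w ← -2.100000 + 0.18·3.090000 = -1.543800
x=0.180000, w=-1.543800: f=2.517805 → w ← -1.543800 + 0.18·2.517805 = -1.090595
w(0.36) ≈ -1.0906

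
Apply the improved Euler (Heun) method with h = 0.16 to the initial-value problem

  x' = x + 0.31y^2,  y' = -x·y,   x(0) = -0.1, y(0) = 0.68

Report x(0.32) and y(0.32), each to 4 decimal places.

Heun on (x,y): k1 = f(s_n, state_n); k2 = f(s_n + h, state_n + h·k1); state_{n+1} = state_n + (h/2)·(k1 + k2).
0.000000: (-0.100000, 0.680000)
  k1 = (0.043344, 0.068000)
  predictor → (-0.093065, 0.690880)
  k2 = (0.054903, 0.064297)
  → (-0.092140, 0.690584)
0.160000: (-0.092140, 0.690584)
  k1 = (0.055701, 0.063631)
  predictor → (-0.083228, 0.700765)
  k2 = (0.069004, 0.058323)
  → (-0.082164, 0.700340)
(x(0.32), y(0.32)) ≈ (-0.0822, 0.7003)

-0.0822, 0.7003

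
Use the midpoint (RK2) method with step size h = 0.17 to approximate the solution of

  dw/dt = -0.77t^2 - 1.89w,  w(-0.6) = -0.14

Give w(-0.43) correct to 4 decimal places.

Midpoint: k1 = f(t_n, w_n); k2 = f(t_n + h/2, w_n + (h/2)·k1); w_{n+1} = w_n + h·k2.
t=-0.600000, w=-0.140000:
  k1 = f(-0.600000, -0.140000) = -0.012600
  k2 = f(-0.515000, -0.141071) = 0.062401
  w ← -0.140000 + 0.17·0.062401 = -0.129392
w(-0.43) ≈ -0.1294

-0.1294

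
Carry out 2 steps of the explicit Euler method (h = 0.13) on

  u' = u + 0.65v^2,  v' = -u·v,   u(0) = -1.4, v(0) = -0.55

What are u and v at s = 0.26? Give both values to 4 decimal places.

-1.7231, -0.7816

Euler on (u,v): u_{n+1} = u_n + h·u', v_{n+1} = v_n + h·v'.
0.000000: (-1.400000, -0.550000); f=(-1.203375, -0.770000) → (-1.556439, -0.650100)
0.130000: (-1.556439, -0.650100); f=(-1.281729, -1.011841) → (-1.723064, -0.781639)
(u(0.26), v(0.26)) ≈ (-1.7231, -0.7816)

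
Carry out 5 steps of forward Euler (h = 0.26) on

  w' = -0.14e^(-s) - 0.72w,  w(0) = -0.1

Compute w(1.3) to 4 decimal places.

-0.1072

Euler: w_{n+1} = w_n + h·f(s_n, w_n).
s=0.000000, w=-0.100000: f=-0.068000 → w ← -0.100000 + 0.26·(-0.068000) = -0.117680
s=0.260000, w=-0.117680: f=-0.023218 → w ← -0.117680 + 0.26·(-0.023218) = -0.123717
s=0.520000, w=-0.123717: f=0.005843 → w ← -0.123717 + 0.26·0.005843 = -0.122197
s=0.780000, w=-0.122197: f=0.023805 → w ← -0.122197 + 0.26·0.023805 = -0.116008
s=1.040000, w=-0.116008: f=0.034042 → w ← -0.116008 + 0.26·0.034042 = -0.107157
w(1.3) ≈ -0.1072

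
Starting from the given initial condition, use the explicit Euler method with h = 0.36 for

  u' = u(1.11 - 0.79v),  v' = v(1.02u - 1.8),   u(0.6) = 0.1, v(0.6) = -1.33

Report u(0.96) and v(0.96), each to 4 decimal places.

Euler on (u,v): u_{n+1} = u_n + h·u', v_{n+1} = v_n + h·v'.
0.600000: (0.100000, -1.330000); f=(0.216070, 2.258340) → (0.177785, -0.516998)
(u(0.96), v(0.96)) ≈ (0.1778, -0.5170)

0.1778, -0.5170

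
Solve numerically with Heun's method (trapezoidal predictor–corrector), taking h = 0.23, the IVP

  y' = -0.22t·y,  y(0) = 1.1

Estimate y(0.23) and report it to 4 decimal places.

Heun: k1 = f(t_n, y_n); k2 = f(t_n + h, y_n + h·k1); y_{n+1} = y_n + (h/2)·(k1 + k2).
t=0.000000, y=1.100000:
  k1 = f(0.000000, 1.100000) = 0.000000
  k2 = f(0.230000, 1.100000) = -0.055660
  y ← 1.100000 + (0.23/2)·(0.000000 + (-0.055660)) = 1.093599
y(0.23) ≈ 1.0936

1.0936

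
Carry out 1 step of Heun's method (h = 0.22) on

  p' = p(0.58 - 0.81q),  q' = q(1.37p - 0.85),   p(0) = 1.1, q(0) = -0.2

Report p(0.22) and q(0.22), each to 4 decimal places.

1.2975, -0.2372

Heun on (p,q): k1 = f(t_n, state_n); k2 = f(t_n + h, state_n + h·k1); state_{n+1} = state_n + (h/2)·(k1 + k2).
0.000000: (1.100000, -0.200000)
  k1 = (0.816200, -0.131400)
  predictor → (1.279564, -0.228908)
  k2 = (0.979398, -0.206705)
  → (1.297516, -0.237191)
(p(0.22), q(0.22)) ≈ (1.2975, -0.2372)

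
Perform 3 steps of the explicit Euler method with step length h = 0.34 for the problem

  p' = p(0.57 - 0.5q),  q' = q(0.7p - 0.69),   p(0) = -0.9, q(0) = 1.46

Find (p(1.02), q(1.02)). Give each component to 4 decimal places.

-1.0046, 0.2497

Euler on (p,q): p_{n+1} = p_n + h·p', q_{n+1} = q_n + h·q'.
0.000000: (-0.900000, 1.460000); f=(0.144000, -1.927200) → (-0.851040, 0.804752)
0.340000: (-0.851040, 0.804752); f=(-0.142655, -1.034692) → (-0.899543, 0.452957)
0.680000: (-0.899543, 0.452957); f=(-0.309012, -0.597758) → (-1.004607, 0.249719)
(p(1.02), q(1.02)) ≈ (-1.0046, 0.2497)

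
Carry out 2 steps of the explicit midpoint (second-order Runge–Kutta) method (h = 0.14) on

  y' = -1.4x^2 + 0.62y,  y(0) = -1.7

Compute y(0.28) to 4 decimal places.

Midpoint: k1 = f(x_n, y_n); k2 = f(x_n + h/2, y_n + (h/2)·k1); y_{n+1} = y_n + h·k2.
x=0.000000, y=-1.700000:
  k1 = f(0.000000, -1.700000) = -1.054000
  k2 = f(0.070000, -1.773780) = -1.106604
  y ← -1.700000 + 0.14·(-1.106604) = -1.854925
x=0.140000, y=-1.854925:
  k1 = f(0.140000, -1.854925) = -1.177493
  k2 = f(0.210000, -1.937349) = -1.262896
  y ← -1.854925 + 0.14·(-1.262896) = -2.031730
y(0.28) ≈ -2.0317

-2.0317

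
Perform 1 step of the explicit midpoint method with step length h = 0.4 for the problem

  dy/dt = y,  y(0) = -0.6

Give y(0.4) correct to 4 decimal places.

-0.8880

Midpoint: k1 = f(t_n, y_n); k2 = f(t_n + h/2, y_n + (h/2)·k1); y_{n+1} = y_n + h·k2.
t=0.000000, y=-0.600000:
  k1 = f(0.000000, -0.600000) = -0.600000
  k2 = f(0.200000, -0.720000) = -0.720000
  y ← -0.600000 + 0.4·(-0.720000) = -0.888000
y(0.4) ≈ -0.8880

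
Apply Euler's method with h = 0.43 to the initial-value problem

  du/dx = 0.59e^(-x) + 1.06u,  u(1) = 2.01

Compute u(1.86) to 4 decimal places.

Euler: u_{n+1} = u_n + h·f(x_n, u_n).
x=1.000000, u=2.010000: f=2.347649 → u ← 2.010000 + 0.43·2.347649 = 3.019489
x=1.430000, u=3.019489: f=3.341851 → u ← 3.019489 + 0.43·3.341851 = 4.456485
u(1.86) ≈ 4.4565

4.4565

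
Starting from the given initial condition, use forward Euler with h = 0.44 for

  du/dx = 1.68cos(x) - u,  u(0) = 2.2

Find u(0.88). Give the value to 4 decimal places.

Euler: u_{n+1} = u_n + h·f(x_n, u_n).
x=0.000000, u=2.200000: f=-0.520000 → u ← 2.200000 + 0.44·(-0.520000) = 1.971200
x=0.440000, u=1.971200: f=-0.451217 → u ← 1.971200 + 0.44·(-0.451217) = 1.772664
u(0.88) ≈ 1.7727

1.7727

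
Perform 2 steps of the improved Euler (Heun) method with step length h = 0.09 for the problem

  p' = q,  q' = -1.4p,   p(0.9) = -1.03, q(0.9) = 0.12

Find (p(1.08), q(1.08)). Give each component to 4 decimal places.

-0.9852, 0.3754

Heun on (p,q): k1 = f(t_n, state_n); k2 = f(t_n + h, state_n + h·k1); state_{n+1} = state_n + (h/2)·(k1 + k2).
0.900000: (-1.030000, 0.120000)
  k1 = (0.120000, 1.442000)
  predictor → (-1.019200, 0.249780)
  k2 = (0.249780, 1.426880)
  → (-1.013360, 0.249100)
0.990000: (-1.013360, 0.249100)
  k1 = (0.249100, 1.418704)
  predictor → (-0.990941, 0.376783)
  k2 = (0.376783, 1.387317)
  → (-0.985195, 0.375371)
(p(1.08), q(1.08)) ≈ (-0.9852, 0.3754)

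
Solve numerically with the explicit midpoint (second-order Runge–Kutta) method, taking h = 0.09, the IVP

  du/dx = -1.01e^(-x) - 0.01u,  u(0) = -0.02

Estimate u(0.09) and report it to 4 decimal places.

-0.1068

Midpoint: k1 = f(x_n, u_n); k2 = f(x_n + h/2, u_n + (h/2)·k1); u_{n+1} = u_n + h·k2.
x=0.000000, u=-0.020000:
  k1 = f(0.000000, -0.020000) = -1.009800
  k2 = f(0.045000, -0.065441) = -0.964903
  u ← -0.020000 + 0.09·(-0.964903) = -0.106841
u(0.09) ≈ -0.1068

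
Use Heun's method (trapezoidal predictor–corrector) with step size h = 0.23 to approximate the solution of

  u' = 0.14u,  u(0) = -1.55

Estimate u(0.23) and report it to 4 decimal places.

Heun: k1 = f(t_n, u_n); k2 = f(t_n + h, u_n + h·k1); u_{n+1} = u_n + (h/2)·(k1 + k2).
t=0.000000, u=-1.550000:
  k1 = f(0.000000, -1.550000) = -0.217000
  k2 = f(0.230000, -1.599910) = -0.223987
  u ← -1.550000 + (0.23/2)·(-0.217000 + (-0.223987)) = -1.600714
u(0.23) ≈ -1.6007

-1.6007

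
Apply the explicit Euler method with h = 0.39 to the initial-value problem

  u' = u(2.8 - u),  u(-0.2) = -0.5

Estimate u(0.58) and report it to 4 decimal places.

Euler: u_{n+1} = u_n + h·f(s_n, u_n).
s=-0.200000, u=-0.500000: f=-1.650000 → u ← -0.500000 + 0.39·(-1.650000) = -1.143500
s=0.190000, u=-1.143500: f=-4.509392 → u ← -1.143500 + 0.39·(-4.509392) = -2.902163
u(0.58) ≈ -2.9022

-2.9022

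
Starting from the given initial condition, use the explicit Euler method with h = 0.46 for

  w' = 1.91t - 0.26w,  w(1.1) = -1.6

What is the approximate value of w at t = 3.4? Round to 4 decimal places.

6.5467

Euler: w_{n+1} = w_n + h·f(t_n, w_n).
t=1.100000, w=-1.600000: f=2.517000 → w ← -1.600000 + 0.46·2.517000 = -0.442180
t=1.560000, w=-0.442180: f=3.094567 → w ← -0.442180 + 0.46·3.094567 = 0.981321
t=2.020000, w=0.981321: f=3.603057 → w ← 0.981321 + 0.46·3.603057 = 2.638727
t=2.480000, w=2.638727: f=4.050731 → w ← 2.638727 + 0.46·4.050731 = 4.502063
t=2.940000, w=4.502063: f=4.444864 → w ← 4.502063 + 0.46·4.444864 = 6.546700
w(3.4) ≈ 6.5467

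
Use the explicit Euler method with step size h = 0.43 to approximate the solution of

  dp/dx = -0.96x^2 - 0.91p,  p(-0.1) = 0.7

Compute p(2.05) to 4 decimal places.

-1.4797

Euler: p_{n+1} = p_n + h·f(x_n, p_n).
x=-0.100000, p=0.700000: f=-0.646600 → p ← 0.700000 + 0.43·(-0.646600) = 0.421962
x=0.330000, p=0.421962: f=-0.488529 → p ← 0.421962 + 0.43·(-0.488529) = 0.211894
x=0.760000, p=0.211894: f=-0.747320 → p ← 0.211894 + 0.43·(-0.747320) = -0.109453
x=1.190000, p=-0.109453: f=-1.259854 → p ← -0.109453 + 0.43·(-1.259854) = -0.651190
x=1.620000, p=-0.651190: f=-1.926841 → p ← -0.651190 + 0.43·(-1.926841) = -1.479732
p(2.05) ≈ -1.4797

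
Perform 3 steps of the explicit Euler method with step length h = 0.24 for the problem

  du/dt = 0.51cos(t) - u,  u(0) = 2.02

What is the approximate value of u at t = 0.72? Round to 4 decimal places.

Euler: u_{n+1} = u_n + h·f(t_n, u_n).
t=0.000000, u=2.020000: f=-1.510000 → u ← 2.020000 + 0.24·(-1.510000) = 1.657600
t=0.240000, u=1.657600: f=-1.162218 → u ← 1.657600 + 0.24·(-1.162218) = 1.378668
t=0.480000, u=1.378668: f=-0.926300 → u ← 1.378668 + 0.24·(-0.926300) = 1.156356
u(0.72) ≈ 1.1564

1.1564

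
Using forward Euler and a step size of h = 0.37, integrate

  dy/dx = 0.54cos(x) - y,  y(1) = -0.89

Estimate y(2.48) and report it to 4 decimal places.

Euler: y_{n+1} = y_n + h·f(x_n, y_n).
x=1.000000, y=-0.890000: f=1.181763 → y ← -0.890000 + 0.37·1.181763 = -0.452748
x=1.370000, y=-0.452748: f=0.560450 → y ← -0.452748 + 0.37·0.560450 = -0.245381
x=1.740000, y=-0.245381: f=0.154446 → y ← -0.245381 + 0.37·0.154446 = -0.188236
x=2.110000, y=-0.188236: f=-0.089029 → y ← -0.188236 + 0.37·(-0.089029) = -0.221176
y(2.48) ≈ -0.2212

-0.2212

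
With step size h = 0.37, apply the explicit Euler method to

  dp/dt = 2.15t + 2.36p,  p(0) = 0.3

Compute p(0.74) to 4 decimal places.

Euler: p_{n+1} = p_n + h·f(t_n, p_n).
t=0.000000, p=0.300000: f=0.708000 → p ← 0.300000 + 0.37·0.708000 = 0.561960
t=0.370000, p=0.561960: f=2.121726 → p ← 0.561960 + 0.37·2.121726 = 1.346998
p(0.74) ≈ 1.3470

1.3470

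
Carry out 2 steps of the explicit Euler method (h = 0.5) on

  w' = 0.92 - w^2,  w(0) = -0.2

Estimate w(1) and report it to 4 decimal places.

0.6712

Euler: w_{n+1} = w_n + h·f(t_n, w_n).
t=0.000000, w=-0.200000: f=0.880000 → w ← -0.200000 + 0.5·0.880000 = 0.240000
t=0.500000, w=0.240000: f=0.862400 → w ← 0.240000 + 0.5·0.862400 = 0.671200
w(1) ≈ 0.6712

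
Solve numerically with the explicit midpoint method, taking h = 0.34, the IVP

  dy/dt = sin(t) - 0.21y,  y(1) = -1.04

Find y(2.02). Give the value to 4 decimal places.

0.0427

Midpoint: k1 = f(t_n, y_n); k2 = f(t_n + h/2, y_n + (h/2)·k1); y_{n+1} = y_n + h·k2.
t=1.000000, y=-1.040000:
  k1 = f(1.000000, -1.040000) = 1.059871
  k2 = f(1.170000, -0.859822) = 1.101313
  y ← -1.040000 + 0.34·1.101313 = -0.665554
t=1.340000, y=-0.665554:
  k1 = f(1.340000, -0.665554) = 1.113251
  k2 = f(1.510000, -0.476301) = 1.098176
  y ← -0.665554 + 0.34·1.098176 = -0.292174
t=1.680000, y=-0.292174:
  k1 = f(1.680000, -0.292174) = 1.055400
  k2 = f(1.850000, -0.112756) = 0.984954
  y ← -0.292174 + 0.34·0.984954 = 0.042711
y(2.02) ≈ 0.0427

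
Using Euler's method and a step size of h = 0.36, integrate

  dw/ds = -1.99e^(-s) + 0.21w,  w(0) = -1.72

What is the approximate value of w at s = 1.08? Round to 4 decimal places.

Euler: w_{n+1} = w_n + h·f(s_n, w_n).
s=0.000000, w=-1.720000: f=-2.351200 → w ← -1.720000 + 0.36·(-2.351200) = -2.566432
s=0.360000, w=-2.566432: f=-1.927327 → w ← -2.566432 + 0.36·(-1.927327) = -3.260270
s=0.720000, w=-3.260270: f=-1.653294 → w ← -3.260270 + 0.36·(-1.653294) = -3.855455
w(1.08) ≈ -3.8555

-3.8555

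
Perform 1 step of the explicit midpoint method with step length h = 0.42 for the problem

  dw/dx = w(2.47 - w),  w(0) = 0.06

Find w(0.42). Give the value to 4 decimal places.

Midpoint: k1 = f(x_n, w_n); k2 = f(x_n + h/2, w_n + (h/2)·k1); w_{n+1} = w_n + h·k2.
x=0.000000, w=0.060000:
  k1 = f(0.000000, 0.060000) = 0.144600
  k2 = f(0.210000, 0.090366) = 0.215038
  w ← 0.060000 + 0.42·0.215038 = 0.150316
w(0.42) ≈ 0.1503

0.1503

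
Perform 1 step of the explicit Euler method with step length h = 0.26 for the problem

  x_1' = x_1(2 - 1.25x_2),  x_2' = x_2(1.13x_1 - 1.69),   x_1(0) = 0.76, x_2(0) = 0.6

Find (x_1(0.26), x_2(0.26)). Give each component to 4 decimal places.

Euler on (x_1,x_2): x_1_{n+1} = x_1_n + h·x_1', x_2_{n+1} = x_2_n + h·x_2'.
0.000000: (0.760000, 0.600000); f=(0.950000, -0.498720) → (1.007000, 0.470333)
(x_1(0.26), x_2(0.26)) ≈ (1.0070, 0.4703)

1.0070, 0.4703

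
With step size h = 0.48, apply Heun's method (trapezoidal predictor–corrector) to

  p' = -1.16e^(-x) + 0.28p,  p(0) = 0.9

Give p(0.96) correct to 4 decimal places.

0.3166

Heun: k1 = f(x_n, p_n); k2 = f(x_n + h, p_n + h·k1); p_{n+1} = p_n + (h/2)·(k1 + k2).
x=0.000000, p=0.900000:
  k1 = f(0.000000, 0.900000) = -0.908000
  k2 = f(0.480000, 0.464160) = -0.587824
  p ← 0.900000 + (0.48/2)·(-0.908000 + (-0.587824)) = 0.541002
x=0.480000, p=0.541002:
  k1 = f(0.480000, 0.541002) = -0.566308
  k2 = f(0.960000, 0.269174) = -0.368787
  p ← 0.541002 + (0.48/2)·(-0.566308 + (-0.368787)) = 0.316579
p(0.96) ≈ 0.3166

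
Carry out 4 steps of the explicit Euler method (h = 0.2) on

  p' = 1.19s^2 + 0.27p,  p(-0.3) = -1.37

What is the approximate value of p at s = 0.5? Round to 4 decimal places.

Euler: p_{n+1} = p_n + h·f(s_n, p_n).
s=-0.300000, p=-1.370000: f=-0.262800 → p ← -1.370000 + 0.2·(-0.262800) = -1.422560
s=-0.100000, p=-1.422560: f=-0.372191 → p ← -1.422560 + 0.2·(-0.372191) = -1.496998
s=0.100000, p=-1.496998: f=-0.392290 → p ← -1.496998 + 0.2·(-0.392290) = -1.575456
s=0.300000, p=-1.575456: f=-0.318273 → p ← -1.575456 + 0.2·(-0.318273) = -1.639111
p(0.5) ≈ -1.6391

-1.6391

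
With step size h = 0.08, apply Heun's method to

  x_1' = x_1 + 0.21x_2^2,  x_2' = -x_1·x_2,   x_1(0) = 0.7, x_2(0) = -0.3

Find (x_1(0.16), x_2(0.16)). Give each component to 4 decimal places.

Heun on (x_1,x_2): k1 = f(s_n, state_n); k2 = f(s_n + h, state_n + h·k1); state_{n+1} = state_n + (h/2)·(k1 + k2).
0.000000: (0.700000, -0.300000)
  k1 = (0.718900, 0.210000)
  predictor → (0.757512, -0.283200)
  k2 = (0.774354, 0.214527)
  → (0.759730, -0.283019)
0.080000: (0.759730, -0.283019)
  k1 = (0.776551, 0.215018)
  predictor → (0.821854, -0.265817)
  k2 = (0.836693, 0.218463)
  → (0.824260, -0.265680)
(x_1(0.16), x_2(0.16)) ≈ (0.8243, -0.2657)

0.8243, -0.2657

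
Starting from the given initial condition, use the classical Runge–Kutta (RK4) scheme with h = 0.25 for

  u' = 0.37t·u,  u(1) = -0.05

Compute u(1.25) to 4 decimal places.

-0.0555

RK4: k1 = f(t_n, u_n); k2 = f(t_n + h/2, u_n + (h/2)·k1); k3 = f(t_n + h/2, u_n + (h/2)·k2); k4 = f(t_n + h, u_n + h·k3); u_{n+1} = u_n + (h/6)·(k1 + 2k2 + 2k3 + k4).
t=1.000000, u=-0.050000:
  k1 = f(1.000000, -0.050000) = -0.018500
  k2 = f(1.125000, -0.052313) = -0.021775
  k3 = f(1.125000, -0.052722) = -0.021945
  k4 = f(1.250000, -0.055486) = -0.025662
  u ← -0.050000 + (0.25/6)·(k1 + 2k2 + 2k3 + k4) = -0.055483
u(1.25) ≈ -0.0555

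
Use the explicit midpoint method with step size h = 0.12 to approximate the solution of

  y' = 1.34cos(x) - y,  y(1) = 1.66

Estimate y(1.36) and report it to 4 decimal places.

Midpoint: k1 = f(x_n, y_n); k2 = f(x_n + h/2, y_n + (h/2)·k1); y_{n+1} = y_n + h·k2.
x=1.000000, y=1.660000:
  k1 = f(1.000000, 1.660000) = -0.935995
  k2 = f(1.060000, 1.603840) = -0.948752
  y ← 1.660000 + 0.12·(-0.948752) = 1.546150
x=1.120000, y=1.546150:
  k1 = f(1.120000, 1.546150) = -0.962335
  k2 = f(1.180000, 1.488410) = -0.977970
  y ← 1.546150 + 0.12·(-0.977970) = 1.428793
x=1.240000, y=1.428793:
  k1 = f(1.240000, 1.428793) = -0.993566
  k2 = f(1.300000, 1.369179) = -1.010731
  y ← 1.428793 + 0.12·(-1.010731) = 1.307506
y(1.36) ≈ 1.3075

1.3075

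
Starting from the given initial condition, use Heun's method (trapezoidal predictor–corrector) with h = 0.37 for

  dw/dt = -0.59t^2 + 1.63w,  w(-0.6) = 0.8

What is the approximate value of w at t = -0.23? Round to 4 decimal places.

1.3592

Heun: k1 = f(t_n, w_n); k2 = f(t_n + h, w_n + h·k1); w_{n+1} = w_n + (h/2)·(k1 + k2).
t=-0.600000, w=0.800000:
  k1 = f(-0.600000, 0.800000) = 1.091600
  k2 = f(-0.230000, 1.203892) = 1.931133
  w ← 0.800000 + (0.37/2)·(1.091600 + 1.931133) = 1.359206
w(-0.23) ≈ 1.3592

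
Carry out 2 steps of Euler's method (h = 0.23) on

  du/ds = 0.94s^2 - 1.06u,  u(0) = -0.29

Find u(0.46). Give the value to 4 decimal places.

Euler: u_{n+1} = u_n + h·f(s_n, u_n).
s=0.000000, u=-0.290000: f=0.307400 → u ← -0.290000 + 0.23·0.307400 = -0.219298
s=0.230000, u=-0.219298: f=0.282182 → u ← -0.219298 + 0.23·0.282182 = -0.154396
u(0.46) ≈ -0.1544

-0.1544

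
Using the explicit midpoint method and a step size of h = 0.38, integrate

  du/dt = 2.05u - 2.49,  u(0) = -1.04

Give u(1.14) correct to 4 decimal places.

Midpoint: k1 = f(t_n, u_n); k2 = f(t_n + h/2, u_n + (h/2)·k1); u_{n+1} = u_n + h·k2.
t=0.000000, u=-1.040000:
  k1 = f(0.000000, -1.040000) = -4.622000
  k2 = f(0.190000, -1.918180) = -6.422269
  u ← -1.040000 + 0.38·(-6.422269) = -3.480462
t=0.380000, u=-3.480462:
  k1 = f(0.380000, -3.480462) = -9.624948
  k2 = f(0.570000, -5.309202) = -13.373865
  u ← -3.480462 + 0.38·(-13.373865) = -8.562531
t=0.760000, u=-8.562531:
  k1 = f(0.760000, -8.562531) = -20.043188
  k2 = f(0.950000, -12.370737) = -27.850010
  u ← -8.562531 + 0.38·(-27.850010) = -19.145535
u(1.14) ≈ -19.1455

-19.1455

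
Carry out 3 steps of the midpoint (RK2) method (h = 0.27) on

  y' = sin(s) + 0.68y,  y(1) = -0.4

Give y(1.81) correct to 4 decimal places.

0.3322

Midpoint: k1 = f(s_n, y_n); k2 = f(s_n + h/2, y_n + (h/2)·k1); y_{n+1} = y_n + h·k2.
s=1.000000, y=-0.400000:
  k1 = f(1.000000, -0.400000) = 0.569471
  k2 = f(1.135000, -0.323121) = 0.686812
  y ← -0.400000 + 0.27·0.686812 = -0.214561
s=1.270000, y=-0.214561:
  k1 = f(1.270000, -0.214561) = 0.809199
  k2 = f(1.405000, -0.105319) = 0.914670
  y ← -0.214561 + 0.27·0.914670 = 0.032400
s=1.540000, y=0.032400:
  k1 = f(1.540000, 0.032400) = 1.021558
  k2 = f(1.675000, 0.170310) = 1.110387
  y ← 0.032400 + 0.27·1.110387 = 0.332205
y(1.81) ≈ 0.3322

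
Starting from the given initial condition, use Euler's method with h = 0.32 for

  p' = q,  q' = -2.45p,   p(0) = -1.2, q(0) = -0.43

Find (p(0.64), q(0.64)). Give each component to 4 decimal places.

-1.1741, 1.5595

Euler on (p,q): p_{n+1} = p_n + h·p', q_{n+1} = q_n + h·q'.
0.000000: (-1.200000, -0.430000); f=(-0.430000, 2.940000) → (-1.337600, 0.510800)
0.320000: (-1.337600, 0.510800); f=(0.510800, 3.277120) → (-1.174144, 1.559478)
(p(0.64), q(0.64)) ≈ (-1.1741, 1.5595)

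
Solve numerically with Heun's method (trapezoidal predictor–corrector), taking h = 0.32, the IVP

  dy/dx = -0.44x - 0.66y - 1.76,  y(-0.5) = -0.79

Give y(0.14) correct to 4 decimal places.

Heun: k1 = f(x_n, y_n); k2 = f(x_n + h, y_n + h·k1); y_{n+1} = y_n + (h/2)·(k1 + k2).
x=-0.500000, y=-0.790000:
  k1 = f(-0.500000, -0.790000) = -1.018600
  k2 = f(-0.180000, -1.115952) = -0.944272
  y ← -0.790000 + (0.32/2)·(-1.018600 + (-0.944272)) = -1.104059
x=-0.180000, y=-1.104059:
  k1 = f(-0.180000, -1.104059) = -0.952121
  k2 = f(0.140000, -1.408738) = -0.891833
  y ← -1.104059 + (0.32/2)·(-0.952121 + (-0.891833)) = -1.399092
y(0.14) ≈ -1.3991

-1.3991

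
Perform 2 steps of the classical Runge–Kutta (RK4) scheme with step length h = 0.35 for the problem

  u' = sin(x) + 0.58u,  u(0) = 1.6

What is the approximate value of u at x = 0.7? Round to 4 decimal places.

2.6724

RK4: k1 = f(x_n, u_n); k2 = f(x_n + h/2, u_n + (h/2)·k1); k3 = f(x_n + h/2, u_n + (h/2)·k2); k4 = f(x_n + h, u_n + h·k3); u_{n+1} = u_n + (h/6)·(k1 + 2k2 + 2k3 + k4).
x=0.000000, u=1.600000:
  k1 = f(0.000000, 1.600000) = 0.928000
  k2 = f(0.175000, 1.762400) = 1.196300
  k3 = f(0.175000, 1.809353) = 1.223533
  k4 = f(0.350000, 2.028236) = 1.519275
  u ← 1.600000 + (0.35/6)·(k1 + 2k2 + 2k3 + k4) = 2.025072
x=0.350000, u=2.025072:
  k1 = f(0.350000, 2.025072) = 1.517439
  k2 = f(0.525000, 2.290623) = 1.829775
  k3 = f(0.525000, 2.345282) = 1.861477
  k4 = f(0.700000, 2.676588) = 2.196639
  u ← 2.025072 + (0.35/6)·(k1 + 2k2 + 2k3 + k4) = 2.672372
u(0.7) ≈ 2.6724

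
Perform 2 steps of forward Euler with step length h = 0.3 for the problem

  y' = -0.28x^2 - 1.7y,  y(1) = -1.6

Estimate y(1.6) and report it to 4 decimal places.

-0.5673

Euler: y_{n+1} = y_n + h·f(x_n, y_n).
x=1.000000, y=-1.600000: f=2.440000 → y ← -1.600000 + 0.3·2.440000 = -0.868000
x=1.300000, y=-0.868000: f=1.002400 → y ← -0.868000 + 0.3·1.002400 = -0.567280
y(1.6) ≈ -0.5673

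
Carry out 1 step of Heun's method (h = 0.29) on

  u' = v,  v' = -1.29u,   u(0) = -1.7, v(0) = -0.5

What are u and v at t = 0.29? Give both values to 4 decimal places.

Heun on (u,v): k1 = f(t_n, state_n); k2 = f(t_n + h, state_n + h·k1); state_{n+1} = state_n + (h/2)·(k1 + k2).
0.000000: (-1.700000, -0.500000)
  k1 = (-0.500000, 2.193000)
  predictor → (-1.845000, 0.135970)
  k2 = (0.135970, 2.380050)
  → (-1.752784, 0.163092)
(u(0.29), v(0.29)) ≈ (-1.7528, 0.1631)

-1.7528, 0.1631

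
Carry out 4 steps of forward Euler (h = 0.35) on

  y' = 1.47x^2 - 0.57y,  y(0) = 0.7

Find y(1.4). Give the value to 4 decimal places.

1.0969

Euler: y_{n+1} = y_n + h·f(x_n, y_n).
x=0.000000, y=0.700000: f=-0.399000 → y ← 0.700000 + 0.35·(-0.399000) = 0.560350
x=0.350000, y=0.560350: f=-0.139325 → y ← 0.560350 + 0.35·(-0.139325) = 0.511586
x=0.700000, y=0.511586: f=0.428696 → y ← 0.511586 + 0.35·0.428696 = 0.661630
x=1.050000, y=0.661630: f=1.243546 → y ← 0.661630 + 0.35·1.243546 = 1.096871
y(1.4) ≈ 1.0969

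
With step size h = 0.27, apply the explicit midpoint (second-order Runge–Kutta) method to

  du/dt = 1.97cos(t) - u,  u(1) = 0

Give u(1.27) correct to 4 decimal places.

0.1857

Midpoint: k1 = f(t_n, u_n); k2 = f(t_n + h/2, u_n + (h/2)·k1); u_{n+1} = u_n + h·k2.
t=1.000000, u=0.000000:
  k1 = f(1.000000, 0.000000) = 1.064396
  k2 = f(1.135000, 0.143693) = 0.687907
  u ← 0.000000 + 0.27·0.687907 = 0.185735
u(1.27) ≈ 0.1857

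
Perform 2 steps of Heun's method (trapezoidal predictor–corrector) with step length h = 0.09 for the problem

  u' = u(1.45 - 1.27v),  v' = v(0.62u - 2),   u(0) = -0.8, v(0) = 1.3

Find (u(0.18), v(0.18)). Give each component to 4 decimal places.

Heun on (u,v): k1 = f(s_n, state_n); k2 = f(s_n + h, state_n + h·k1); state_{n+1} = state_n + (h/2)·(k1 + k2).
0.000000: (-0.800000, 1.300000)
  k1 = (0.160800, -3.244800)
  predictor → (-0.785528, 1.007968)
  k2 = (-0.133446, -2.506844)
  → (-0.798769, 1.041176)
0.090000: (-0.798769, 1.041176)
  k1 = (-0.102008, -2.597981)
  predictor → (-0.807950, 0.807358)
  k2 = (-0.343100, -2.019144)
  → (-0.818799, 0.833405)
(u(0.18), v(0.18)) ≈ (-0.8188, 0.8334)

-0.8188, 0.8334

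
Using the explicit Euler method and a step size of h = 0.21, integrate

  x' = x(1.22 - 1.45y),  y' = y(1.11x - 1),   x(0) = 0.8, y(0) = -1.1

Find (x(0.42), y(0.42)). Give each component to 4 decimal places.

Euler on (x,y): x_{n+1} = x_n + h·x', y_{n+1} = y_n + h·y'.
0.000000: (0.800000, -1.100000); f=(2.252000, 0.123200) → (1.272920, -1.074128)
0.210000: (1.272920, -1.074128); f=(3.535517, -0.443552) → (2.015379, -1.167274)
(x(0.42), y(0.42)) ≈ (2.0154, -1.1673)

2.0154, -1.1673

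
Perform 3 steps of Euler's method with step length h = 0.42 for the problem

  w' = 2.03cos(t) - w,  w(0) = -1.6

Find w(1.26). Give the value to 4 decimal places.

0.9952

Euler: w_{n+1} = w_n + h·f(t_n, w_n).
t=0.000000, w=-1.600000: f=3.630000 → w ← -1.600000 + 0.42·3.630000 = -0.075400
t=0.420000, w=-0.075400: f=1.928971 → w ← -0.075400 + 0.42·1.928971 = 0.734768
t=0.840000, w=0.734768: f=0.620182 → w ← 0.734768 + 0.42·0.620182 = 0.995244
w(1.26) ≈ 0.9952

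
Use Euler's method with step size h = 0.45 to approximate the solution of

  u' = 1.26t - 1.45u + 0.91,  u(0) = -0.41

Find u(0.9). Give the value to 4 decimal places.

Euler: u_{n+1} = u_n + h·f(t_n, u_n).
t=0.000000, u=-0.410000: f=1.504500 → u ← -0.410000 + 0.45·1.504500 = 0.267025
t=0.450000, u=0.267025: f=1.089814 → u ← 0.267025 + 0.45·1.089814 = 0.757441
u(0.9) ≈ 0.7574

0.7574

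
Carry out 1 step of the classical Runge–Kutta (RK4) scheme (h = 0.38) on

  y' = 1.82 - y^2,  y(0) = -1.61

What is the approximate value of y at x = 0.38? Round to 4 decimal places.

-2.2193

RK4: k1 = f(x_n, y_n); k2 = f(x_n + h/2, y_n + (h/2)·k1); k3 = f(x_n + h/2, y_n + (h/2)·k2); k4 = f(x_n + h, y_n + h·k3); y_{n+1} = y_n + (h/6)·(k1 + 2k2 + 2k3 + k4).
x=0.000000, y=-1.610000:
  k1 = f(0.000000, -1.610000) = -0.772100
  k2 = f(0.190000, -1.756699) = -1.265991
  k3 = f(0.190000, -1.850538) = -1.604492
  k4 = f(0.380000, -2.219707) = -3.107099
  y ← -1.610000 + (0.38/6)·(k1 + 2k2 + 2k3 + k4) = -2.219277
y(0.38) ≈ -2.2193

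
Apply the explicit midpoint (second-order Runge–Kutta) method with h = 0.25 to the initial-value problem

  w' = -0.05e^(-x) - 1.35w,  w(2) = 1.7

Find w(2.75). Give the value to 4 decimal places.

Midpoint: k1 = f(x_n, w_n); k2 = f(x_n + h/2, w_n + (h/2)·k1); w_{n+1} = w_n + h·k2.
x=2.000000, w=1.700000:
  k1 = f(2.000000, 1.700000) = -2.301767
  k2 = f(2.125000, 1.412279) = -1.912549
  w ← 1.700000 + 0.25·(-1.912549) = 1.221863
x=2.250000, w=1.221863:
  k1 = f(2.250000, 1.221863) = -1.654785
  k2 = f(2.375000, 1.015015) = -1.374921
  w ← 1.221863 + 0.25·(-1.374921) = 0.878133
x=2.500000, w=0.878133:
  k1 = f(2.500000, 0.878133) = -1.189583
  k2 = f(2.625000, 0.729435) = -0.988359
  w ← 0.878133 + 0.25·(-0.988359) = 0.631043
w(2.75) ≈ 0.6310

0.6310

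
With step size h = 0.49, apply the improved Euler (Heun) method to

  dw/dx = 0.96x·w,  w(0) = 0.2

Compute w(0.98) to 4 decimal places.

Heun: k1 = f(x_n, w_n); k2 = f(x_n + h, w_n + h·k1); w_{n+1} = w_n + (h/2)·(k1 + k2).
x=0.000000, w=0.200000:
  k1 = f(0.000000, 0.200000) = 0.000000
  k2 = f(0.490000, 0.200000) = 0.094080
  w ← 0.200000 + (0.49/2)·(0.000000 + 0.094080) = 0.223050
x=0.490000, w=0.223050:
  k1 = f(0.490000, 0.223050) = 0.104923
  k2 = f(0.980000, 0.274462) = 0.258214
  w ← 0.223050 + (0.49/2)·(0.104923 + 0.258214) = 0.312018
w(0.98) ≈ 0.3120

0.3120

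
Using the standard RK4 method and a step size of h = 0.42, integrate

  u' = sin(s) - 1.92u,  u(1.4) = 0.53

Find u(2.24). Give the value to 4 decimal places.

RK4: k1 = f(s_n, u_n); k2 = f(s_n + h/2, u_n + (h/2)·k1); k3 = f(s_n + h/2, u_n + (h/2)·k2); k4 = f(s_n + h, u_n + h·k3); u_{n+1} = u_n + (h/6)·(k1 + 2k2 + 2k3 + k4).
s=1.400000, u=0.530000:
  k1 = f(1.400000, 0.530000) = -0.032150
  k2 = f(1.610000, 0.523248) = -0.005405
  k3 = f(1.610000, 0.528865) = -0.016189
  k4 = f(1.820000, 0.523201) = -0.035436
  u ← 0.530000 + (0.42/6)·(k1 + 2k2 + 2k3 + k4) = 0.522246
s=1.820000, u=0.522246:
  k1 = f(1.820000, 0.522246) = -0.033603
  k2 = f(2.030000, 0.515189) = -0.092757
  k3 = f(2.030000, 0.502767) = -0.068906
  k4 = f(2.240000, 0.493305) = -0.162830
  u ← 0.522246 + (0.42/6)·(k1 + 2k2 + 2k3 + k4) = 0.485863
u(2.24) ≈ 0.4859

0.4859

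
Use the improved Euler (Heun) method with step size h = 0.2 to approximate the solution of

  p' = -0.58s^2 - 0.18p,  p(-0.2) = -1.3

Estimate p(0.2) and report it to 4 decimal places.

-1.2142

Heun: k1 = f(s_n, p_n); k2 = f(s_n + h, p_n + h·k1); p_{n+1} = p_n + (h/2)·(k1 + k2).
s=-0.200000, p=-1.300000:
  k1 = f(-0.200000, -1.300000) = 0.210800
  k2 = f(0.000000, -1.257840) = 0.226411
  p ← -1.300000 + (0.2/2)·(0.210800 + 0.226411) = -1.256279
s=0.000000, p=-1.256279:
  k1 = f(0.000000, -1.256279) = 0.226130
  k2 = f(0.200000, -1.211053) = 0.194790
  p ← -1.256279 + (0.2/2)·(0.226130 + 0.194790) = -1.214187
p(0.2) ≈ -1.2142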